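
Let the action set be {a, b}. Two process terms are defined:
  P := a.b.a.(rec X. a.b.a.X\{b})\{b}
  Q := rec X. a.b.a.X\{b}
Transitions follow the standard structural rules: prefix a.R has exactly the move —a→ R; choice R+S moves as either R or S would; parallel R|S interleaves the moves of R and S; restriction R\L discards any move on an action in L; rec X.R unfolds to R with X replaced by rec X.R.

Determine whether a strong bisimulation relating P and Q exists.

P's transition system — 5 states:
  u0 = a.b.a.(rec X. a.b.a.X\{b})\{b} → ··a··> u1
  u1 = b.a.(rec X. a.b.a.X\{b})\{b} → ··b··> u2
  u2 = a.(rec X. a.b.a.X\{b})\{b} → ··a··> u3
  u3 = (rec X. a.b.a.X\{b})\{b} → ··a··> u4
  u4 = (b.a.(rec X. a.b.a.X\{b})\{b})\{b} → (no moves)
Q's transition system — 5 states:
  v0 = rec X. a.b.a.X\{b} → ··a··> v1
  v1 = b.a.(rec X. a.b.a.X\{b})\{b} → ··b··> v2
  v2 = a.(rec X. a.b.a.X\{b})\{b} → ··a··> v3
  v3 = (rec X. a.b.a.X\{b})\{b} → ··a··> v4
  v4 = (b.a.(rec X. a.b.a.X\{b})\{b})\{b} → (no moves)
Partition-refinement fixed point:
  B0 = {u0, v0}
  B1 = {u1, v1}
  B2 = {u2, v2}
  B3 = {u3, v3}
  B4 = {u4, v4}
u0 ∈ B0, v0 ∈ B0 → same block

P ~ Q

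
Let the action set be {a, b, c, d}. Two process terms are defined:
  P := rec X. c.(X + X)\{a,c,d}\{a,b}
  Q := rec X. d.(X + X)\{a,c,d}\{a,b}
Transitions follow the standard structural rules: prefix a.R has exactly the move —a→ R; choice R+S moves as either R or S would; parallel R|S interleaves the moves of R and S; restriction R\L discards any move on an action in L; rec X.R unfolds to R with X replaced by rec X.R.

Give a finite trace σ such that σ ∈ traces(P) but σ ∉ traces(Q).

c

P's transition system — 2 states:
  u0 = rec X. c.(X + X)\{a,c,d}\{a,b} :: ··c··> u1
  u1 = ((rec X. c.(X + X)\{a,c,d}\{a,b}) + (rec X. c.(X + X)\{a,c,d}\{a,b}))\{a,c,d}\{a,b} :: (no moves)
Q's transition system — 2 states:
  v0 = rec X. d.(X + X)\{a,c,d}\{a,b} :: ··d··> v1
  v1 = ((rec X. d.(X + X)\{a,c,d}\{a,b}) + (rec X. d.(X + X)\{a,c,d}\{a,b}))\{a,c,d}\{a,b} :: (no moves)
Run σ = ⟨c⟩ on P: start {u0}
  after c @ step 1: {u1}
  P completes σ.
Run σ = ⟨c⟩ on Q: start {v0}
  after c @ step 1: ∅ (Q stuck)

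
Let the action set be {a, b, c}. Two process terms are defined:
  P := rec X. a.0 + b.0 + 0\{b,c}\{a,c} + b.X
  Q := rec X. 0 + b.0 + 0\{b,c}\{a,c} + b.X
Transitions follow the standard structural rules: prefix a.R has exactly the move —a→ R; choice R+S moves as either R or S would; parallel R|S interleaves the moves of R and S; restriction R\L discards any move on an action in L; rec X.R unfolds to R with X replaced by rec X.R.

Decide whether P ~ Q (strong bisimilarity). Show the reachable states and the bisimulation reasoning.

P ≁ Q

P's transition system — 2 states:
  p0 = rec X. a.0 + b.0 + 0\{b,c}\{a,c} + b.X | =a=> p1, =b=> p0, =b=> p1
  p1 = 0 | deadlocked
Q's transition system — 2 states:
  q0 = rec X. 0 + b.0 + 0\{b,c}\{a,c} + b.X | =b=> q0, =b=> q1
  q1 = 0 | deadlocked
Partition-refinement fixed point:
  B0 = {p0}
  B1 = {p1, q1}
  B2 = {q0}
p0 ∈ B0, q0 ∈ B2 → different blocks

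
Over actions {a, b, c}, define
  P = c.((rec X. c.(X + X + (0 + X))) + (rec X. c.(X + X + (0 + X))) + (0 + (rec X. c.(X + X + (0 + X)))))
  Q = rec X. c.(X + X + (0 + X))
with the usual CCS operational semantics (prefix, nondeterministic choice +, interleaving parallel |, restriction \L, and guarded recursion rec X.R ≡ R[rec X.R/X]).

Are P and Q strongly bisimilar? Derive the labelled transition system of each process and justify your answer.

P's transition system — 2 states:
  m0 = c.((rec X. c.(X + X + (0 + X))) + (rec X. c.(X + X + (0 + X))) + (0 + (rec X. c.(X + X + (0 + X))))) → ··c··> m1
  m1 = (rec X. c.(X + X + (0 + X))) + (rec X. c.(X + X + (0 + X))) + (0 + (rec X. c.(X + X + (0 + X)))) → ··c··> m1
Q's transition system — 2 states:
  n0 = rec X. c.(X + X + (0 + X)) → ··c··> n1
  n1 = (rec X. c.(X + X + (0 + X))) + (rec X. c.(X + X + (0 + X))) + (0 + (rec X. c.(X + X + (0 + X)))) → ··c··> n1
Bisimilarity quotient blocks:
  B0 = {m0, m1, n0, n1}
m0 ∈ B0, n0 ∈ B0 → same block

P ~ Q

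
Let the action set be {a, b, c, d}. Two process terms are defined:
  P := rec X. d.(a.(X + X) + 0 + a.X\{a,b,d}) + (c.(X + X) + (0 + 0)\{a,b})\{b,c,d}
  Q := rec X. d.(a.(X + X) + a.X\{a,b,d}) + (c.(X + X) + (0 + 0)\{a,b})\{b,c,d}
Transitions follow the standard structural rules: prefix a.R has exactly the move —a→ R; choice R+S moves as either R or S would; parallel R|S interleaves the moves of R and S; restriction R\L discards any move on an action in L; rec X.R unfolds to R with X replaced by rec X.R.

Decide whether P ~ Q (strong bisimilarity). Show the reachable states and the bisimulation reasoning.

LTS(P): 4 reachable states
  p0 = rec X. d.(a.(X + X) + 0 + a.X\{a,b,d}) + (c.(X + X) + (0 + 0)\{a,b})\{b,c,d} | -d-> p1
  p1 = a.((rec X. d.(a.(X + X) + 0 + a.X\{a,b,d}) + (c.(X + X) + (0 + 0)\{a,b})\{b,c,d}) + (rec X. d.(a.(X + X) + 0 + a.X\{a,b,d}) + (c.(X + X) + (0 + 0)\{a,b})\{b,c,d})) + 0 + a.(rec X. d.(a.(X + X) + 0 + a.X\{a,b,d}) + (c.(X + X) + (0 + 0)\{a,b})\{b,c,d})\{a,b,d} | -a-> p2, -a-> p3
  p2 = (rec X. d.(a.(X + X) + 0 + a.X\{a,b,d}) + (c.(X + X) + (0 + 0)\{a,b})\{b,c,d}) + (rec X. d.(a.(X + X) + 0 + a.X\{a,b,d}) + (c.(X + X) + (0 + 0)\{a,b})\{b,c,d}) | -d-> p1
  p3 = (rec X. d.(a.(X + X) + 0 + a.X\{a,b,d}) + (c.(X + X) + (0 + 0)\{a,b})\{b,c,d})\{a,b,d} | deadlocked
LTS(Q): 4 reachable states
  q0 = rec X. d.(a.(X + X) + a.X\{a,b,d}) + (c.(X + X) + (0 + 0)\{a,b})\{b,c,d} | -d-> q1
  q1 = a.((rec X. d.(a.(X + X) + a.X\{a,b,d}) + (c.(X + X) + (0 + 0)\{a,b})\{b,c,d}) + (rec X. d.(a.(X + X) + a.X\{a,b,d}) + (c.(X + X) + (0 + 0)\{a,b})\{b,c,d})) + a.(rec X. d.(a.(X + X) + a.X\{a,b,d}) + (c.(X + X) + (0 + 0)\{a,b})\{b,c,d})\{a,b,d} | -a-> q2, -a-> q3
  q2 = (rec X. d.(a.(X + X) + a.X\{a,b,d}) + (c.(X + X) + (0 + 0)\{a,b})\{b,c,d}) + (rec X. d.(a.(X + X) + a.X\{a,b,d}) + (c.(X + X) + (0 + 0)\{a,b})\{b,c,d}) | -d-> q1
  q3 = (rec X. d.(a.(X + X) + a.X\{a,b,d}) + (c.(X + X) + (0 + 0)\{a,b})\{b,c,d})\{a,b,d} | deadlocked
Bisimilarity quotient blocks:
  B0 = {p0, p2, q0, q2}
  B1 = {p1, q1}
  B2 = {p3, q3}
p0 ∈ B0, q0 ∈ B0 → same block

P ~ Q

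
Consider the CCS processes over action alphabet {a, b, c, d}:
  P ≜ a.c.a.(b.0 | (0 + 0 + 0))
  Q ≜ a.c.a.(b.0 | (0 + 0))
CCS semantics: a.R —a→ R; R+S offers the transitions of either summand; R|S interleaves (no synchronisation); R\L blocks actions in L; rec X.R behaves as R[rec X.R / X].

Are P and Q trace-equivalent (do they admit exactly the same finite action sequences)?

P's transition system — 5 states:
  s0 = a.c.a.(b.0 | (0 + 0 + 0)) → —a→ s1
  s1 = c.a.(b.0 | (0 + 0 + 0)) → —c→ s2
  s2 = a.(b.0 | (0 + 0 + 0)) → —a→ s3
  s3 = b.0 | (0 + 0 + 0) → —b→ s4
  s4 = 0 | (0 + 0 + 0) → deadlocked
Q's transition system — 5 states:
  t0 = a.c.a.(b.0 | (0 + 0)) → —a→ t1
  t1 = c.a.(b.0 | (0 + 0)) → —c→ t2
  t2 = a.(b.0 | (0 + 0)) → —a→ t3
  t3 = b.0 | (0 + 0) → —b→ t4
  t4 = 0 | (0 + 0) → deadlocked
Coarsest stable partition (strong bisimilarity classes):
  B0 = {s0, t0}
  B1 = {s1, t1}
  B2 = {s2, t2}
  B3 = {s3, t3}
  B4 = {s4, t4}
s0 ∈ B0, t0 ∈ B0 → same block
Bisimilar ⇒ trace-equivalent.

YES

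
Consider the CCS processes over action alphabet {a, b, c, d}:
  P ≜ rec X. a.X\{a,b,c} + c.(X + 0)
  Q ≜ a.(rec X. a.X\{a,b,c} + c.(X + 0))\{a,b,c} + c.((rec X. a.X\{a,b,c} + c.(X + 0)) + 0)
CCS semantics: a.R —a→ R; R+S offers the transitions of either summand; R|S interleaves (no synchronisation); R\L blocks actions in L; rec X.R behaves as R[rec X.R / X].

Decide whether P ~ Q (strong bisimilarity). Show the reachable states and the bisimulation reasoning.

Reachable graph of P (3 states):
  s0 = rec X. a.X\{a,b,c} + c.(X + 0) :: -a-> s1, -c-> s2
  s1 = (rec X. a.X\{a,b,c} + c.(X + 0))\{a,b,c} :: ∅
  s2 = (rec X. a.X\{a,b,c} + c.(X + 0)) + 0 :: -a-> s1, -c-> s2
Reachable graph of Q (3 states):
  t0 = a.(rec X. a.X\{a,b,c} + c.(X + 0))\{a,b,c} + c.((rec X. a.X\{a,b,c} + c.(X + 0)) + 0) :: -a-> t1, -c-> t2
  t1 = (rec X. a.X\{a,b,c} + c.(X + 0))\{a,b,c} :: ∅
  t2 = (rec X. a.X\{a,b,c} + c.(X + 0)) + 0 :: -a-> t1, -c-> t2
Coarsest stable partition (strong bisimilarity classes):
  B0 = {s0, s2, t0, t2}
  B1 = {s1, t1}
s0 ∈ B0, t0 ∈ B0 → same block

bisimilar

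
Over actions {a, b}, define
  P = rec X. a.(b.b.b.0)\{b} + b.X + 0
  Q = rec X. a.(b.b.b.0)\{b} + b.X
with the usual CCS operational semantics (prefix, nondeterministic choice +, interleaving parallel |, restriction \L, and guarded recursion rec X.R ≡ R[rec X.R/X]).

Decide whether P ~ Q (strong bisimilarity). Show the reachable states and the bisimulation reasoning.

LTS(P): 2 reachable states
  m0 = rec X. a.(b.b.b.0)\{b} + b.X + 0 → —a→ m1, —b→ m0
  m1 = (b.b.b.0)\{b} → stopped
LTS(Q): 2 reachable states
  n0 = rec X. a.(b.b.b.0)\{b} + b.X → —a→ n1, —b→ n0
  n1 = (b.b.b.0)\{b} → stopped
Bisimilarity quotient blocks:
  B0 = {m0, n0}
  B1 = {m1, n1}
m0 ∈ B0, n0 ∈ B0 → same block

bisimilar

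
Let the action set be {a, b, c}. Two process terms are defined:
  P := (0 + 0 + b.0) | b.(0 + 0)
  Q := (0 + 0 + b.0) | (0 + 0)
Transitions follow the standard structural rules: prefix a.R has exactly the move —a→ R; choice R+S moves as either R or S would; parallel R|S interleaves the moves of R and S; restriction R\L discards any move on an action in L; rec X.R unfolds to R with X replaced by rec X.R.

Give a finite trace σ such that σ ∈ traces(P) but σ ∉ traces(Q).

bb

LTS(P): 4 reachable states
  m0 = (0 + 0 + b.0) | b.(0 + 0) :: =b=> m1, =b=> m2
  m1 = (0 + 0 + b.0) | (0 + 0) :: =b=> m3
  m2 = 0 | b.(0 + 0) :: =b=> m3
  m3 = 0 | (0 + 0) :: stopped
LTS(Q): 2 reachable states
  n0 = (0 + 0 + b.0) | (0 + 0) :: =b=> n1
  n1 = 0 | (0 + 0) :: stopped
Run σ = ⟨bb⟩ on P: start {m0}
  after b @ step 1: {m1, m2}
  after b @ step 2: {m3}
  P completes σ.
Run σ = ⟨bb⟩ on Q: start {n0}
  after b @ step 1: {n1}
  after b @ step 2: no successor for Q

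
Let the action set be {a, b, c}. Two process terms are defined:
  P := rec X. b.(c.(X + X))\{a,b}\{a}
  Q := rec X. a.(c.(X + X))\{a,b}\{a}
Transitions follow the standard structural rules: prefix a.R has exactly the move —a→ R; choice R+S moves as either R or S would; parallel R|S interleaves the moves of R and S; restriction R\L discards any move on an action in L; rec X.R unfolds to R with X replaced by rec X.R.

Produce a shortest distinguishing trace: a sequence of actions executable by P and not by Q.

b

Reachable graph of P (3 states):
  u0 = rec X. b.(c.(X + X))\{a,b}\{a} → =b=> u1
  u1 = (c.((rec X. b.(c.(X + X))\{a,b}\{a}) + (rec X. b.(c.(X + X))\{a,b}\{a})))\{a,b}\{a} → =c=> u2
  u2 = ((rec X. b.(c.(X + X))\{a,b}\{a}) + (rec X. b.(c.(X + X))\{a,b}\{a}))\{a,b}\{a} → ∅
Reachable graph of Q (3 states):
  v0 = rec X. a.(c.(X + X))\{a,b}\{a} → =a=> v1
  v1 = (c.((rec X. a.(c.(X + X))\{a,b}\{a}) + (rec X. a.(c.(X + X))\{a,b}\{a})))\{a,b}\{a} → =c=> v2
  v2 = ((rec X. a.(c.(X + X))\{a,b}\{a}) + (rec X. a.(c.(X + X))\{a,b}\{a}))\{a,b}\{a} → ∅
Run σ = ⟨b⟩ on P: start {u0}
  step 1 (b): {u1}
  ✓ P
Run σ = ⟨b⟩ on Q: start {v0}
  step 1 (b): ∅  — Q cannot continue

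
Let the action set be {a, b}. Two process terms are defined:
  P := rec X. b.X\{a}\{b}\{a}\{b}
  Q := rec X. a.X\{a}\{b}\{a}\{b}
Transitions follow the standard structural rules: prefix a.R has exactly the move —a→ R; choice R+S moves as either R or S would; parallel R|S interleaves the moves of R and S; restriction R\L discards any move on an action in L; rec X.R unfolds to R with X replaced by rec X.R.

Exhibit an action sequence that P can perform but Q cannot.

LTS(P): 2 reachable states
  m0 = rec X. b.X\{a}\{b}\{a}\{b} has moves =b=> m1
  m1 = (rec X. b.X\{a}\{b}\{a}\{b})\{a}\{b}\{a}\{b} has moves ∅
LTS(Q): 2 reachable states
  n0 = rec X. a.X\{a}\{b}\{a}\{b} has moves =a=> n1
  n1 = (rec X. a.X\{a}\{b}\{a}\{b})\{a}\{b}\{a}\{b} has moves ∅
Executing b from P (initial set {m0}):
  [1] b ⇒ {m1}
  P completes σ.
Executing b from Q (initial set {n0}):
  [1] b ⇒ ∅ (Q stuck)

b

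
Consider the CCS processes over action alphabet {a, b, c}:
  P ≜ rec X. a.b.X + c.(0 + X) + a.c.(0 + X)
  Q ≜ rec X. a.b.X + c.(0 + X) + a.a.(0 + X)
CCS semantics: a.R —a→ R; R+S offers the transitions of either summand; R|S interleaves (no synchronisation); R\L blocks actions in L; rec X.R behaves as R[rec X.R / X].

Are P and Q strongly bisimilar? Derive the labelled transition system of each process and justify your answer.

P ≁ Q

LTS(P): 4 reachable states
  m0 = rec X. a.b.X + c.(0 + X) + a.c.(0 + X) → —a→ m1, —a→ m2, —c→ m3
  m1 = b.(rec X. a.b.X + c.(0 + X) + a.c.(0 + X)) → —b→ m0
  m2 = c.(0 + (rec X. a.b.X + c.(0 + X) + a.c.(0 + X))) → —c→ m3
  m3 = 0 + (rec X. a.b.X + c.(0 + X) + a.c.(0 + X)) → —a→ m1, —a→ m2, —c→ m3
LTS(Q): 4 reachable states
  n0 = rec X. a.b.X + c.(0 + X) + a.a.(0 + X) → —a→ n1, —a→ n2, —c→ n3
  n1 = a.(0 + (rec X. a.b.X + c.(0 + X) + a.a.(0 + X))) → —a→ n3
  n2 = b.(rec X. a.b.X + c.(0 + X) + a.a.(0 + X)) → —b→ n0
  n3 = 0 + (rec X. a.b.X + c.(0 + X) + a.a.(0 + X)) → —a→ n1, —a→ n2, —c→ n3
Partition-refinement fixed point:
  B0 = {m0, m3}
  B1 = {m1}
  B2 = {m2}
  B3 = {n0, n3}
  B4 = {n1}
  B5 = {n2}
m0 ∈ B0, n0 ∈ B3 → different blocks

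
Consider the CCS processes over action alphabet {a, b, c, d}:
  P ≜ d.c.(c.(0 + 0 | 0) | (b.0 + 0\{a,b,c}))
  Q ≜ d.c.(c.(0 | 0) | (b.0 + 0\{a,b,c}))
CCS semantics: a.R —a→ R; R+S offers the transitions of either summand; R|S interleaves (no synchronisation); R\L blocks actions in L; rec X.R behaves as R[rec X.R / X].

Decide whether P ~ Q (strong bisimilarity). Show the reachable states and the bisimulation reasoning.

P's transition system — 6 states:
  s0 = d.c.(c.(0 + 0 | 0) | (b.0 + 0\{a,b,c})) :: ··d··> s1
  s1 = c.(c.(0 + 0 | 0) | (b.0 + 0\{a,b,c})) :: ··c··> s2
  s2 = c.(0 + 0 | 0) | (b.0 + 0\{a,b,c}) :: ··b··> s3, ··c··> s4
  s3 = c.(0 + 0 | 0) | 0 :: ··c··> s5
  s4 = (0 + 0 | 0) | (b.0 + 0\{a,b,c}) :: ··b··> s5
  s5 = (0 + 0 | 0) | 0 :: (no moves)
Q's transition system — 6 states:
  t0 = d.c.(c.(0 | 0) | (b.0 + 0\{a,b,c})) :: ··d··> t1
  t1 = c.(c.(0 | 0) | (b.0 + 0\{a,b,c})) :: ··c··> t2
  t2 = c.(0 | 0) | (b.0 + 0\{a,b,c}) :: ··b··> t3, ··c··> t4
  t3 = c.(0 | 0) | 0 :: ··c··> t5
  t4 = 0 | 0 | (b.0 + 0\{a,b,c}) :: ··b··> t5
  t5 = 0 | 0 | 0 :: (no moves)
Partition-refinement fixed point:
  B0 = {s0, t0}
  B1 = {s1, t1}
  B2 = {s2, t2}
  B3 = {s4, t4}
  B4 = {s5, t5}
  B5 = {s3, t3}
s0 ∈ B0, t0 ∈ B0 → same block

YES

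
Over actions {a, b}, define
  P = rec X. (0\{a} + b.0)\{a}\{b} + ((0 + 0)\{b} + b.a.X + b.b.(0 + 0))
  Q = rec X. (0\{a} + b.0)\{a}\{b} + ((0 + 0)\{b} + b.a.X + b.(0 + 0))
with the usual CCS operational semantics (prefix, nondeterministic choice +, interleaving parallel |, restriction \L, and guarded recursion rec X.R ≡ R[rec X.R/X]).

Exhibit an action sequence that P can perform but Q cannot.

P's transition system — 4 states:
  u0 = rec X. (0\{a} + b.0)\{a}\{b} + ((0 + 0)\{b} + b.a.X + b.b.(0 + 0)) has moves --b--▸ u1, --b--▸ u2
  u1 = a.(rec X. (0\{a} + b.0)\{a}\{b} + ((0 + 0)\{b} + b.a.X + b.b.(0 + 0))) has moves --a--▸ u0
  u2 = b.(0 + 0) has moves --b--▸ u3
  u3 = 0 + 0 has moves ·
Q's transition system — 3 states:
  v0 = rec X. (0\{a} + b.0)\{a}\{b} + ((0 + 0)\{b} + b.a.X + b.(0 + 0)) has moves --b--▸ v1, --b--▸ v2
  v1 = 0 + 0 has moves ·
  v2 = a.(rec X. (0\{a} + b.0)\{a}\{b} + ((0 + 0)\{b} + b.a.X + b.(0 + 0))) has moves --a--▸ v0
Run σ = ⟨bb⟩ on P: start {u0}
  [1] b ⇒ {u1, u2}
  [2] b ⇒ {u3}
  P completes σ.
Run σ = ⟨bb⟩ on Q: start {v0}
  [1] b ⇒ {v1, v2}
  [2] b ⇒ ∅ (Q stuck)

bb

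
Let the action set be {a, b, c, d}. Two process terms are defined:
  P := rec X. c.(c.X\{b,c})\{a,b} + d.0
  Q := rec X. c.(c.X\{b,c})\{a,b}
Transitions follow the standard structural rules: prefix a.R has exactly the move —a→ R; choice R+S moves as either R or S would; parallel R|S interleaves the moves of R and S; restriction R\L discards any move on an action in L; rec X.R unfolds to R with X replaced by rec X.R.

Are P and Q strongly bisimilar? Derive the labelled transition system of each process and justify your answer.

not bisimilar

LTS(P): 5 reachable states
  u0 = rec X. c.(c.X\{b,c})\{a,b} + d.0 has moves =c=> u1, =d=> u2
  u1 = (c.(rec X. c.(c.X\{b,c})\{a,b} + d.0)\{b,c})\{a,b} has moves =c=> u3
  u2 = 0 has moves stopped
  u3 = (rec X. c.(c.X\{b,c})\{a,b} + d.0)\{b,c}\{a,b} has moves =d=> u4
  u4 = 0\{b,c}\{a,b} has moves stopped
LTS(Q): 3 reachable states
  v0 = rec X. c.(c.X\{b,c})\{a,b} has moves =c=> v1
  v1 = (c.(rec X. c.(c.X\{b,c})\{a,b})\{b,c})\{a,b} has moves =c=> v2
  v2 = (rec X. c.(c.X\{b,c})\{a,b})\{b,c}\{a,b} has moves stopped
Bisimilarity quotient blocks:
  B0 = {u0}
  B1 = {u1}
  B2 = {u3}
  B3 = {u2, u4, v2}
  B4 = {v0}
  B5 = {v1}
u0 ∈ B0, v0 ∈ B4 → different blocks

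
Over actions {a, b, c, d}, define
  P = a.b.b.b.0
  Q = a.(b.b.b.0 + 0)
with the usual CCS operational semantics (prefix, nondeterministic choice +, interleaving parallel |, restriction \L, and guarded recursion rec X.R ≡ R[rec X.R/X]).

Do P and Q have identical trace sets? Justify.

P's transition system — 5 states:
  m0 = a.b.b.b.0 ⊢ —a→ m1
  m1 = b.b.b.0 ⊢ —b→ m2
  m2 = b.b.0 ⊢ —b→ m3
  m3 = b.0 ⊢ —b→ m4
  m4 = 0 ⊢ ·
Q's transition system — 5 states:
  n0 = a.(b.b.b.0 + 0) ⊢ —a→ n1
  n1 = b.b.b.0 + 0 ⊢ —b→ n2
  n2 = b.b.0 ⊢ —b→ n3
  n3 = b.0 ⊢ —b→ n4
  n4 = 0 ⊢ ·
Partition-refinement fixed point:
  B0 = {m0, n0}
  B1 = {m1, n1}
  B2 = {m2, n2}
  B3 = {m3, n3}
  B4 = {m4, n4}
m0 ∈ B0, n0 ∈ B0 → same block
Bisimilar ⇒ trace-equivalent.

traces(P) = traces(Q)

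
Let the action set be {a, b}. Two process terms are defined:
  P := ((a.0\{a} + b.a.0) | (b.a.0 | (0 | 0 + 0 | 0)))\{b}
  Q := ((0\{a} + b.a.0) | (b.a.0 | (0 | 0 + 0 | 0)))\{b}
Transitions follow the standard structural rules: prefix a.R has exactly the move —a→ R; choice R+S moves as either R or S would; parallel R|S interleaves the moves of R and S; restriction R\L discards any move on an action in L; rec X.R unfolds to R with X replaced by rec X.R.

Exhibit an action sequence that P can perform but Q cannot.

a

LTS(P): 2 reachable states
  u0 = ((a.0\{a} + b.a.0) | (b.a.0 | (0 | 0 + 0 | 0)))\{b} ⊢ -a-> u1
  u1 = (0\{a} | (b.a.0 | (0 | 0 + 0 | 0)))\{b} ⊢ ∅
LTS(Q): 1 reachable states
  v0 = ((0\{a} + b.a.0) | (b.a.0 | (0 | 0 + 0 | 0)))\{b} ⊢ ∅
Run σ = ⟨a⟩ on P: start {u0}
  step 1 (a): {u1}
  P completes σ.
Run σ = ⟨a⟩ on Q: start {v0}
  step 1 (a): ∅  — Q cannot continue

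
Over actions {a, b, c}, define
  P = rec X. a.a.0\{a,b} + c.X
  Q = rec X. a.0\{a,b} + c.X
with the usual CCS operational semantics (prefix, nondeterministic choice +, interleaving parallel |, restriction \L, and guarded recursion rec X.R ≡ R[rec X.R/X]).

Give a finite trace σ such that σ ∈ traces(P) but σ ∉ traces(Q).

Reachable graph of P (3 states):
  p0 = rec X. a.a.0\{a,b} + c.X :: =a=> p1, =c=> p0
  p1 = a.0\{a,b} :: =a=> p2
  p2 = 0\{a,b} :: deadlocked
Reachable graph of Q (2 states):
  q0 = rec X. a.0\{a,b} + c.X :: =a=> q1, =c=> q0
  q1 = 0\{a,b} :: deadlocked
Trace ⟨aa⟩ through P, begin at {p0}:
  after a @ step 1: {p1}
  after a @ step 2: {p2}
  — P admits the full trace.
Trace ⟨aa⟩ through Q, begin at {q0}:
  after a @ step 1: {q1}
  after a @ step 2: ∅  — Q cannot continue

aa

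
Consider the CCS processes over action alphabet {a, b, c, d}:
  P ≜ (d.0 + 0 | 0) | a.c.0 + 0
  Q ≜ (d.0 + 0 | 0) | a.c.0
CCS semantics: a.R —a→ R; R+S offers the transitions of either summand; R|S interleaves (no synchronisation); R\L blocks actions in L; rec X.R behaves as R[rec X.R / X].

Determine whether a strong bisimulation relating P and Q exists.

YES

LTS(P): 6 reachable states
  s0 = (d.0 + 0 | 0) | a.c.0 + 0 ⊢ --a--▸ s1, --d--▸ s2
  s1 = (d.0 + 0 | 0) | c.0 ⊢ --c--▸ s3, --d--▸ s4
  s2 = 0 | a.c.0 ⊢ --a--▸ s4
  s3 = (d.0 + 0 | 0) | 0 ⊢ --d--▸ s5
  s4 = 0 | c.0 ⊢ --c--▸ s5
  s5 = 0 | 0 ⊢ ·
LTS(Q): 6 reachable states
  t0 = (d.0 + 0 | 0) | a.c.0 ⊢ --a--▸ t1, --d--▸ t2
  t1 = (d.0 + 0 | 0) | c.0 ⊢ --c--▸ t3, --d--▸ t4
  t2 = 0 | a.c.0 ⊢ --a--▸ t4
  t3 = (d.0 + 0 | 0) | 0 ⊢ --d--▸ t5
  t4 = 0 | c.0 ⊢ --c--▸ t5
  t5 = 0 | 0 ⊢ ·
Bisimilarity quotient blocks:
  B0 = {s0, t0}
  B1 = {s1, t1}
  B2 = {s4, t4}
  B3 = {s5, t5}
  B4 = {s3, t3}
  B5 = {s2, t2}
s0 ∈ B0, t0 ∈ B0 → same block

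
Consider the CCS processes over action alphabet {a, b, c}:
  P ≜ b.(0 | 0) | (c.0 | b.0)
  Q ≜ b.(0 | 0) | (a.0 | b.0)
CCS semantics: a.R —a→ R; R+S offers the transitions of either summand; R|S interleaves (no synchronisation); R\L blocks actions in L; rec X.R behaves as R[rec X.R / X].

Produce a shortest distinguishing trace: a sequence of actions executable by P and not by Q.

P's transition system — 8 states:
  m0 = b.(0 | 0) | (c.0 | b.0) → —b→ m1, —b→ m2, —c→ m3
  m1 = 0 | 0 | (c.0 | b.0) → —b→ m4, —c→ m5
  m2 = b.(0 | 0) | (c.0 | 0) → —b→ m4, —c→ m6
  m3 = b.(0 | 0) | (0 | b.0) → —b→ m5, —b→ m6
  m4 = 0 | 0 | (c.0 | 0) → —c→ m7
  m5 = 0 | 0 | (0 | b.0) → —b→ m7
  m6 = b.(0 | 0) | (0 | 0) → —b→ m7
  m7 = 0 | 0 | (0 | 0) → ∅
Q's transition system — 8 states:
  n0 = b.(0 | 0) | (a.0 | b.0) → —a→ n1, —b→ n2, —b→ n3
  n1 = b.(0 | 0) | (0 | b.0) → —b→ n4, —b→ n5
  n2 = 0 | 0 | (a.0 | b.0) → —a→ n4, —b→ n6
  n3 = b.(0 | 0) | (a.0 | 0) → —a→ n5, —b→ n6
  n4 = 0 | 0 | (0 | b.0) → —b→ n7
  n5 = b.(0 | 0) | (0 | 0) → —b→ n7
  n6 = 0 | 0 | (a.0 | 0) → —a→ n7
  n7 = 0 | 0 | (0 | 0) → ∅
Trace ⟨c⟩ through P, begin at {m0}:
  step 1 (c): {m3}
  ✓ P
Trace ⟨c⟩ through Q, begin at {n0}:
  step 1 (c): ∅ (Q stuck)

c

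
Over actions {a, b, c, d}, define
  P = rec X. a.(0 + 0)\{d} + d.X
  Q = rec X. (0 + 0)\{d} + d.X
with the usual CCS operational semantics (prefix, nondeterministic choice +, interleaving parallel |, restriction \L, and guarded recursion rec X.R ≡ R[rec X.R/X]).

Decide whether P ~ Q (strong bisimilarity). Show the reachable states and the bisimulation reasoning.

not bisimilar

P's transition system — 2 states:
  p0 = rec X. a.(0 + 0)\{d} + d.X ⊢ =a=> p1, =d=> p0
  p1 = (0 + 0)\{d} ⊢ deadlocked
Q's transition system — 1 states:
  q0 = rec X. (0 + 0)\{d} + d.X ⊢ =d=> q0
Partition-refinement fixed point:
  B0 = {p0}
  B1 = {p1}
  B2 = {q0}
p0 ∈ B0, q0 ∈ B2 → different blocks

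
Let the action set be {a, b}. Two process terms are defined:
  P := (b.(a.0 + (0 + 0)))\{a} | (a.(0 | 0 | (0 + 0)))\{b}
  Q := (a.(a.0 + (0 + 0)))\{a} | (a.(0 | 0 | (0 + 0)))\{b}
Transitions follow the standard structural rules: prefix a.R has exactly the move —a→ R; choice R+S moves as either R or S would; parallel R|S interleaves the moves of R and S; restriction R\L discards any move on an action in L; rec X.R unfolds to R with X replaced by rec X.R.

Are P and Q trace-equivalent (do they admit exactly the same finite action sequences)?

traces(P) ≠ traces(Q) — witness ⟨b⟩

LTS(P): 4 reachable states
  u0 = (b.(a.0 + (0 + 0)))\{a} | (a.(0 | 0 | (0 + 0)))\{b} ⊢ -a-> u1, -b-> u2
  u1 = (b.(a.0 + (0 + 0)))\{a} | (0 | 0 | (0 + 0))\{b} ⊢ -b-> u3
  u2 = (a.0 + (0 + 0))\{a} | (a.(0 | 0 | (0 + 0)))\{b} ⊢ -a-> u3
  u3 = (a.0 + (0 + 0))\{a} | (0 | 0 | (0 + 0))\{b} ⊢ stopped
LTS(Q): 2 reachable states
  v0 = (a.(a.0 + (0 + 0)))\{a} | (a.(0 | 0 | (0 + 0)))\{b} ⊢ -a-> v1
  v1 = (a.(a.0 + (0 + 0)))\{a} | (0 | 0 | (0 + 0))\{b} ⊢ stopped
Run σ = ⟨b⟩ on P: start {u0}
  step 1 (b): {u2}
  ✓ P
Run σ = ⟨b⟩ on Q: start {v0}
  step 1 (b): no successor for Q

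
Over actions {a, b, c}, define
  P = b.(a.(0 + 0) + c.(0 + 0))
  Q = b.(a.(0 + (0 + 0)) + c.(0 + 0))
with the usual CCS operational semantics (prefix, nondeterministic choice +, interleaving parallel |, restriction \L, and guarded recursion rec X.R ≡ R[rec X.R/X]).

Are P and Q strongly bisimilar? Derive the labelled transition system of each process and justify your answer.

bisimilar

LTS(P): 3 reachable states
  s0 = b.(a.(0 + 0) + c.(0 + 0)) ⊢ =b=> s1
  s1 = a.(0 + 0) + c.(0 + 0) ⊢ =a=> s2, =c=> s2
  s2 = 0 + 0 ⊢ stopped
LTS(Q): 4 reachable states
  t0 = b.(a.(0 + (0 + 0)) + c.(0 + 0)) ⊢ =b=> t1
  t1 = a.(0 + (0 + 0)) + c.(0 + 0) ⊢ =a=> t2, =c=> t3
  t2 = 0 + (0 + 0) ⊢ stopped
  t3 = 0 + 0 ⊢ stopped
Coarsest stable partition (strong bisimilarity classes):
  B0 = {s0, t0}
  B1 = {s1, t1}
  B2 = {s2, t2, t3}
s0 ∈ B0, t0 ∈ B0 → same block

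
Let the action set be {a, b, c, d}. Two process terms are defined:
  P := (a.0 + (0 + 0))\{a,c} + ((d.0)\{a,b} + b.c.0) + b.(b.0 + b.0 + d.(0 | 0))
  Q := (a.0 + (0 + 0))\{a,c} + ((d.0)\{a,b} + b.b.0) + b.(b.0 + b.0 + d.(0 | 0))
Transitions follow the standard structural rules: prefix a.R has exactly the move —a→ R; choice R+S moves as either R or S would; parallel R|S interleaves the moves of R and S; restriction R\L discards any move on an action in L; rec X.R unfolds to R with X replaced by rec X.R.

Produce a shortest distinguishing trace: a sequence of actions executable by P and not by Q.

bc

LTS(P): 6 reachable states
  s0 = (a.0 + (0 + 0))\{a,c} + ((d.0)\{a,b} + b.c.0) + b.(b.0 + b.0 + d.(0 | 0)) → ··b··> s1, ··b··> s2, ··d··> s3
  s1 = b.0 + b.0 + d.(0 | 0) → ··b··> s4, ··d··> s5
  s2 = c.0 → ··c··> s4
  s3 = 0\{a,b} → stopped
  s4 = 0 → stopped
  s5 = 0 | 0 → stopped
LTS(Q): 6 reachable states
  t0 = (a.0 + (0 + 0))\{a,c} + ((d.0)\{a,b} + b.b.0) + b.(b.0 + b.0 + d.(0 | 0)) → ··b··> t1, ··b··> t2, ··d··> t3
  t1 = b.0 → ··b··> t4
  t2 = b.0 + b.0 + d.(0 | 0) → ··b··> t4, ··d··> t5
  t3 = 0\{a,b} → stopped
  t4 = 0 → stopped
  t5 = 0 | 0 → stopped
Executing bc from P (initial set {s0}):
  after b @ step 1: {s1, s2}
  after c @ step 2: {s4}
  — P admits the full trace.
Executing bc from Q (initial set {t0}):
  after b @ step 1: {t1, t2}
  after c @ step 2: ∅  — Q cannot continue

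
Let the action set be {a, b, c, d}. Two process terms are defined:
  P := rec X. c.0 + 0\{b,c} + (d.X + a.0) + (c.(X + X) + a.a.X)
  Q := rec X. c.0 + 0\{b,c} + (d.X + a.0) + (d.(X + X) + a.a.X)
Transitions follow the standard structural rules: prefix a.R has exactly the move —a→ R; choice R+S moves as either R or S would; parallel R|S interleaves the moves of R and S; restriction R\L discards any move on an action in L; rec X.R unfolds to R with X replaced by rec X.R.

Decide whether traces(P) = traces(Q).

trace-distinct — witness ⟨ca⟩

P's transition system — 4 states:
  p0 = rec X. c.0 + 0\{b,c} + (d.X + a.0) + (c.(X + X) + a.a.X) has moves -a-> p1, -a-> p2, -c-> p1, -c-> p3, -d-> p0
  p1 = 0 has moves (no moves)
  p2 = a.(rec X. c.0 + 0\{b,c} + (d.X + a.0) + (c.(X + X) + a.a.X)) has moves -a-> p0
  p3 = (rec X. c.0 + 0\{b,c} + (d.X + a.0) + (c.(X + X) + a.a.X)) + (rec X. c.0 + 0\{b,c} + (d.X + a.0) + (c.(X + X) + a.a.X)) has moves -a-> p1, -a-> p2, -c-> p1, -c-> p3, -d-> p0
Q's transition system — 4 states:
  q0 = rec X. c.0 + 0\{b,c} + (d.X + a.0) + (d.(X + X) + a.a.X) has moves -a-> q1, -a-> q2, -c-> q1, -d-> q0, -d-> q3
  q1 = 0 has moves (no moves)
  q2 = a.(rec X. c.0 + 0\{b,c} + (d.X + a.0) + (d.(X + X) + a.a.X)) has moves -a-> q0
  q3 = (rec X. c.0 + 0\{b,c} + (d.X + a.0) + (d.(X + X) + a.a.X)) + (rec X. c.0 + 0\{b,c} + (d.X + a.0) + (d.(X + X) + a.a.X)) has moves -a-> q1, -a-> q2, -c-> q1, -d-> q0, -d-> q3
Executing ca from P (initial set {p0}):
  after c @ step 1: {p1, p3}
  after a @ step 2: {p1, p2}
  P completes σ.
Executing ca from Q (initial set {q0}):
  after c @ step 1: {q1}
  after a @ step 2: ∅ (Q stuck)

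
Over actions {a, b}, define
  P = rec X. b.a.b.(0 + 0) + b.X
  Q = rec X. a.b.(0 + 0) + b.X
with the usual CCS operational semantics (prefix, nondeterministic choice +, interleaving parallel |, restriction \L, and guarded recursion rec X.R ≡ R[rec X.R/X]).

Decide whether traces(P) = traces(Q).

LTS(P): 4 reachable states
  s0 = rec X. b.a.b.(0 + 0) + b.X | ··b··> s0, ··b··> s1
  s1 = a.b.(0 + 0) | ··a··> s2
  s2 = b.(0 + 0) | ··b··> s3
  s3 = 0 + 0 | (no moves)
LTS(Q): 3 reachable states
  t0 = rec X. a.b.(0 + 0) + b.X | ··a··> t1, ··b··> t0
  t1 = b.(0 + 0) | ··b··> t2
  t2 = 0 + 0 | (no moves)
Executing a from Q (initial set {t0}):
  after a @ step 1: {t1}
  ✓ Q
Executing a from P (initial set {s0}):
  after a @ step 1: no successor for P

trace-distinct — witness ⟨a⟩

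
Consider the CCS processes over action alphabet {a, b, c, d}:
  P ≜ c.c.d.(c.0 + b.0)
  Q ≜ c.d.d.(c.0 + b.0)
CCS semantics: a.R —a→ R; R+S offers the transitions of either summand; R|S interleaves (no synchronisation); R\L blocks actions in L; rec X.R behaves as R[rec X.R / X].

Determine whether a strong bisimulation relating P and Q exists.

P's transition system — 5 states:
  m0 = c.c.d.(c.0 + b.0) → -c-> m1
  m1 = c.d.(c.0 + b.0) → -c-> m2
  m2 = d.(c.0 + b.0) → -d-> m3
  m3 = c.0 + b.0 → -b-> m4, -c-> m4
  m4 = 0 → (no moves)
Q's transition system — 5 states:
  n0 = c.d.d.(c.0 + b.0) → -c-> n1
  n1 = d.d.(c.0 + b.0) → -d-> n2
  n2 = d.(c.0 + b.0) → -d-> n3
  n3 = c.0 + b.0 → -b-> n4, -c-> n4
  n4 = 0 → (no moves)
Partition-refinement fixed point:
  B0 = {m0}
  B1 = {m1}
  B2 = {m2, n2}
  B3 = {m3, n3}
  B4 = {m4, n4}
  B5 = {n0}
  B6 = {n1}
m0 ∈ B0, n0 ∈ B5 → different blocks

not bisimilar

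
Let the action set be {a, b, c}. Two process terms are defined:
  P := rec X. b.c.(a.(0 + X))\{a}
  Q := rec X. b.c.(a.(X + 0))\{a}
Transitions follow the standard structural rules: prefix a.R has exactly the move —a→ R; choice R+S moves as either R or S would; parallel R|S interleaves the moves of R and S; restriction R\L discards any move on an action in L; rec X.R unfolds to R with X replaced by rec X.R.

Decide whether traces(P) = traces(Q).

P's transition system — 3 states:
  m0 = rec X. b.c.(a.(0 + X))\{a} has moves ··b··> m1
  m1 = c.(a.(0 + (rec X. b.c.(a.(0 + X))\{a})))\{a} has moves ··c··> m2
  m2 = (a.(0 + (rec X. b.c.(a.(0 + X))\{a})))\{a} has moves stopped
Q's transition system — 3 states:
  n0 = rec X. b.c.(a.(X + 0))\{a} has moves ··b··> n1
  n1 = c.(a.((rec X. b.c.(a.(X + 0))\{a}) + 0))\{a} has moves ··c··> n2
  n2 = (a.((rec X. b.c.(a.(X + 0))\{a}) + 0))\{a} has moves stopped
Bisimilarity quotient blocks:
  B0 = {m0, n0}
  B1 = {m1, n1}
  B2 = {m2, n2}
m0 ∈ B0, n0 ∈ B0 → same block
Bisimilar ⇒ trace-equivalent.

traces(P) = traces(Q)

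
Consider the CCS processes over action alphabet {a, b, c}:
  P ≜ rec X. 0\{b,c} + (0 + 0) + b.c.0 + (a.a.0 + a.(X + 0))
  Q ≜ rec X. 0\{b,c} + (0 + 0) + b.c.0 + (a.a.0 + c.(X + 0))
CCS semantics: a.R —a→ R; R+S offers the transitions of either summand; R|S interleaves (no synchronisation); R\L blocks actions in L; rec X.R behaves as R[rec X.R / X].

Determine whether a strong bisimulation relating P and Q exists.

Reachable graph of P (5 states):
  p0 = rec X. 0\{b,c} + (0 + 0) + b.c.0 + (a.a.0 + a.(X + 0)) ⊢ -a-> p1, -a-> p2, -b-> p3
  p1 = (rec X. 0\{b,c} + (0 + 0) + b.c.0 + (a.a.0 + a.(X + 0))) + 0 ⊢ -a-> p1, -a-> p2, -b-> p3
  p2 = a.0 ⊢ -a-> p4
  p3 = c.0 ⊢ -c-> p4
  p4 = 0 ⊢ (no moves)
Reachable graph of Q (5 states):
  q0 = rec X. 0\{b,c} + (0 + 0) + b.c.0 + (a.a.0 + c.(X + 0)) ⊢ -a-> q1, -b-> q2, -c-> q3
  q1 = a.0 ⊢ -a-> q4
  q2 = c.0 ⊢ -c-> q4
  q3 = (rec X. 0\{b,c} + (0 + 0) + b.c.0 + (a.a.0 + c.(X + 0))) + 0 ⊢ -a-> q1, -b-> q2, -c-> q3
  q4 = 0 ⊢ (no moves)
Bisimilarity quotient blocks:
  B0 = {p0, p1}
  B1 = {p3, q2}
  B2 = {p4, q4}
  B3 = {p2, q1}
  B4 = {q0, q3}
p0 ∈ B0, q0 ∈ B4 → different blocks

not bisimilar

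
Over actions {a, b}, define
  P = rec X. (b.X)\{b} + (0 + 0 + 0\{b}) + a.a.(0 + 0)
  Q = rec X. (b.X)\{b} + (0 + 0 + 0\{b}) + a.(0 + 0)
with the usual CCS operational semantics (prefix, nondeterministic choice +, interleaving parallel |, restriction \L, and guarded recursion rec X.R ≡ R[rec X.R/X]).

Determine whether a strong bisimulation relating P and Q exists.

P's transition system — 3 states:
  m0 = rec X. (b.X)\{b} + (0 + 0 + 0\{b}) + a.a.(0 + 0) :: =a=> m1
  m1 = a.(0 + 0) :: =a=> m2
  m2 = 0 + 0 :: ∅
Q's transition system — 2 states:
  n0 = rec X. (b.X)\{b} + (0 + 0 + 0\{b}) + a.(0 + 0) :: =a=> n1
  n1 = 0 + 0 :: ∅
Coarsest stable partition (strong bisimilarity classes):
  B0 = {m0}
  B1 = {m1, n0}
  B2 = {m2, n1}
m0 ∈ B0, n0 ∈ B1 → different blocks

not bisimilar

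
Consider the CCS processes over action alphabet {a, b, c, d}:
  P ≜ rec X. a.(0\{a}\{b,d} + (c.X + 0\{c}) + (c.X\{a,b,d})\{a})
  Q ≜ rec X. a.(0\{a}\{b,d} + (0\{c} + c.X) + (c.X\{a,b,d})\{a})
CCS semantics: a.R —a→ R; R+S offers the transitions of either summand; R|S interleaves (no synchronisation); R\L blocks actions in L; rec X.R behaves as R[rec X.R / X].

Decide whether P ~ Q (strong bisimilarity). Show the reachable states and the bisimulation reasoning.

bisimilar

P's transition system — 3 states:
  p0 = rec X. a.(0\{a}\{b,d} + (c.X + 0\{c}) + (c.X\{a,b,d})\{a}) has moves =a=> p1
  p1 = 0\{a}\{b,d} + (c.(rec X. a.(0\{a}\{b,d} + (c.X + 0\{c}) + (c.X\{a,b,d})\{a})) + 0\{c}) + (c.(rec X. a.(0\{a}\{b,d} + (c.X + 0\{c}) + (c.X\{a,b,d})\{a}))\{a,b,d})\{a} has moves =c=> p0, =c=> p2
  p2 = (rec X. a.(0\{a}\{b,d} + (c.X + 0\{c}) + (c.X\{a,b,d})\{a}))\{a,b,d}\{a} has moves ·
Q's transition system — 3 states:
  q0 = rec X. a.(0\{a}\{b,d} + (0\{c} + c.X) + (c.X\{a,b,d})\{a}) has moves =a=> q1
  q1 = 0\{a}\{b,d} + (0\{c} + c.(rec X. a.(0\{a}\{b,d} + (0\{c} + c.X) + (c.X\{a,b,d})\{a}))) + (c.(rec X. a.(0\{a}\{b,d} + (0\{c} + c.X) + (c.X\{a,b,d})\{a}))\{a,b,d})\{a} has moves =c=> q0, =c=> q2
  q2 = (rec X. a.(0\{a}\{b,d} + (0\{c} + c.X) + (c.X\{a,b,d})\{a}))\{a,b,d}\{a} has moves ·
Bisimilarity quotient blocks:
  B0 = {p0, q0}
  B1 = {p1, q1}
  B2 = {p2, q2}
p0 ∈ B0, q0 ∈ B0 → same block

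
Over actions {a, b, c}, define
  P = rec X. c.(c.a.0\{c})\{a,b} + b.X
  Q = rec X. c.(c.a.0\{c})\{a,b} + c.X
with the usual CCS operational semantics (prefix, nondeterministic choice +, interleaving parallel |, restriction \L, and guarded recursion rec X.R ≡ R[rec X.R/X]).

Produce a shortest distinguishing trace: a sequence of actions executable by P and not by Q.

b

LTS(P): 3 reachable states
  s0 = rec X. c.(c.a.0\{c})\{a,b} + b.X → —b→ s0, —c→ s1
  s1 = (c.a.0\{c})\{a,b} → —c→ s2
  s2 = (a.0\{c})\{a,b} → deadlocked
LTS(Q): 3 reachable states
  t0 = rec X. c.(c.a.0\{c})\{a,b} + c.X → —c→ t0, —c→ t1
  t1 = (c.a.0\{c})\{a,b} → —c→ t2
  t2 = (a.0\{c})\{a,b} → deadlocked
Run σ = ⟨b⟩ on P: start {s0}
  [1] b ⇒ {s0}
  — P admits the full trace.
Run σ = ⟨b⟩ on Q: start {t0}
  [1] b ⇒ no successor for Q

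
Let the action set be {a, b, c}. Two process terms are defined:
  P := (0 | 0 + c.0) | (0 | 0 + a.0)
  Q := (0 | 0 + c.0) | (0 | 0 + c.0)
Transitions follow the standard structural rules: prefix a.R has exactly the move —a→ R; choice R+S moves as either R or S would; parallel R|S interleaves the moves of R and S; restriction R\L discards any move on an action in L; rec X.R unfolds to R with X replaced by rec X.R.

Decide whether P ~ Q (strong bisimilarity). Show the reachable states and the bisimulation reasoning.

P's transition system — 4 states:
  m0 = (0 | 0 + c.0) | (0 | 0 + a.0) ⊢ ··a··> m1, ··c··> m2
  m1 = (0 | 0 + c.0) | 0 ⊢ ··c··> m3
  m2 = 0 | (0 | 0 + a.0) ⊢ ··a··> m3
  m3 = 0 | 0 ⊢ stopped
Q's transition system — 4 states:
  n0 = (0 | 0 + c.0) | (0 | 0 + c.0) ⊢ ··c··> n1, ··c··> n2
  n1 = (0 | 0 + c.0) | 0 ⊢ ··c··> n3
  n2 = 0 | (0 | 0 + c.0) ⊢ ··c··> n3
  n3 = 0 | 0 ⊢ stopped
Coarsest stable partition (strong bisimilarity classes):
  B0 = {m0}
  B1 = {m2}
  B2 = {m3, n3}
  B3 = {m1, n1, n2}
  B4 = {n0}
m0 ∈ B0, n0 ∈ B4 → different blocks

not bisimilar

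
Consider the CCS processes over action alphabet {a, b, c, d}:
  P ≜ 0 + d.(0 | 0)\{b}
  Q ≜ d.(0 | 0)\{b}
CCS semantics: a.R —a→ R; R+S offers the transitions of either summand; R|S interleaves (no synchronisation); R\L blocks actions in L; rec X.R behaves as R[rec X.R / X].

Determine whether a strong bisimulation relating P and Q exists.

bisimilar

Reachable graph of P (2 states):
  p0 = 0 + d.(0 | 0)\{b} :: --d--▸ p1
  p1 = (0 | 0)\{b} :: ∅
Reachable graph of Q (2 states):
  q0 = d.(0 | 0)\{b} :: --d--▸ q1
  q1 = (0 | 0)\{b} :: ∅
Bisimilarity quotient blocks:
  B0 = {p0, q0}
  B1 = {p1, q1}
p0 ∈ B0, q0 ∈ B0 → same block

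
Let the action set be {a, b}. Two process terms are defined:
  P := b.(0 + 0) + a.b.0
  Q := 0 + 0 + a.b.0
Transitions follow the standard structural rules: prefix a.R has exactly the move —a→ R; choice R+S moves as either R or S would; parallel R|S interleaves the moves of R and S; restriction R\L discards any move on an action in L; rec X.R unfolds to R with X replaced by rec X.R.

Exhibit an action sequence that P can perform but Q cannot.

P's transition system — 4 states:
  u0 = b.(0 + 0) + a.b.0 → ··a··> u1, ··b··> u2
  u1 = b.0 → ··b··> u3
  u2 = 0 + 0 → stopped
  u3 = 0 → stopped
Q's transition system — 3 states:
  v0 = 0 + 0 + a.b.0 → ··a··> v1
  v1 = b.0 → ··b··> v2
  v2 = 0 → stopped
Executing b from P (initial set {u0}):
  step 1 (b): {u2}
  — P admits the full trace.
Executing b from Q (initial set {v0}):
  step 1 (b): ∅ (Q stuck)

b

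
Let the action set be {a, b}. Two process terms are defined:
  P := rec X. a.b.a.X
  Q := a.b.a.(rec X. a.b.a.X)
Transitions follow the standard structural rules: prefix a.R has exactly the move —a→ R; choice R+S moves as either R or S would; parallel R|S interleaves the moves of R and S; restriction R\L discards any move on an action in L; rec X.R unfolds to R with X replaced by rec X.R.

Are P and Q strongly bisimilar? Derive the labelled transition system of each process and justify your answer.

Reachable graph of P (3 states):
  m0 = rec X. a.b.a.X :: -a-> m1
  m1 = b.a.(rec X. a.b.a.X) :: -b-> m2
  m2 = a.(rec X. a.b.a.X) :: -a-> m0
Reachable graph of Q (4 states):
  n0 = a.b.a.(rec X. a.b.a.X) :: -a-> n1
  n1 = b.a.(rec X. a.b.a.X) :: -b-> n2
  n2 = a.(rec X. a.b.a.X) :: -a-> n3
  n3 = rec X. a.b.a.X :: -a-> n1
Coarsest stable partition (strong bisimilarity classes):
  B0 = {m0, n0, n3}
  B1 = {m1, n1}
  B2 = {m2, n2}
m0 ∈ B0, n0 ∈ B0 → same block

bisimilar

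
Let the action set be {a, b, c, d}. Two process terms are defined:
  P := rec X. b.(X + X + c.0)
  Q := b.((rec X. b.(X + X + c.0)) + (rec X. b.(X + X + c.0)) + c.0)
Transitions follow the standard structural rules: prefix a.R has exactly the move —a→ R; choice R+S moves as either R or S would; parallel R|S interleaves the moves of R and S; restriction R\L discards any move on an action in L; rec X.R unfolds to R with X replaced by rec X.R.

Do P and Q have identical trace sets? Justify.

trace-equivalent

Reachable graph of P (3 states):
  p0 = rec X. b.(X + X + c.0) has moves =b=> p1
  p1 = (rec X. b.(X + X + c.0)) + (rec X. b.(X + X + c.0)) + c.0 has moves =b=> p1, =c=> p2
  p2 = 0 has moves ∅
Reachable graph of Q (3 states):
  q0 = b.((rec X. b.(X + X + c.0)) + (rec X. b.(X + X + c.0)) + c.0) has moves =b=> q1
  q1 = (rec X. b.(X + X + c.0)) + (rec X. b.(X + X + c.0)) + c.0 has moves =b=> q1, =c=> q2
  q2 = 0 has moves ∅
Coarsest stable partition (strong bisimilarity classes):
  B0 = {p0, q0}
  B1 = {p1, q1}
  B2 = {p2, q2}
p0 ∈ B0, q0 ∈ B0 → same block
Bisimilar ⇒ trace-equivalent.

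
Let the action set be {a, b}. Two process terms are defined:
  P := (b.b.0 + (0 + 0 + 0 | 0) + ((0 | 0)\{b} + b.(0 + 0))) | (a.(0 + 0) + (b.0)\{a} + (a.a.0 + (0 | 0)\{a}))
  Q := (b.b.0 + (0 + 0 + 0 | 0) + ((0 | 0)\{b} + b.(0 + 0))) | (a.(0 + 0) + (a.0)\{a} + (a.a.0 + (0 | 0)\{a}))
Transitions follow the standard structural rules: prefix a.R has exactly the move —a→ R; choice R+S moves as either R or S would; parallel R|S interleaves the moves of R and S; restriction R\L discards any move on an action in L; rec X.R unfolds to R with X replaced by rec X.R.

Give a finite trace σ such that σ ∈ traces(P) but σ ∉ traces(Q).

bbb

P's transition system — 20 states:
  s0 = (b.b.0 + (0 + 0 + 0 | 0) + ((0 | 0)\{b} + b.(0 + 0))) | (a.(0 + 0) + (b.0)\{a} + (a.a.0 + (0 | 0)\{a})) → =a=> s1, =a=> s2, =b=> s3, =b=> s4, =b=> s5
  s1 = (b.b.0 + (0 + 0 + 0 | 0) + ((0 | 0)\{b} + b.(0 + 0))) | (0 + 0) → =b=> s6, =b=> s7
  s2 = (b.b.0 + (0 + 0 + 0 | 0) + ((0 | 0)\{b} + b.(0 + 0))) | a.0 → =a=> s8, =b=> s10, =b=> s9
  s3 = (0 + 0) | (a.(0 + 0) + (b.0)\{a} + (a.a.0 + (0 | 0)\{a})) → =a=> s6, =a=> s9, =b=> s11
  s4 = (b.b.0 + (0 + 0 + 0 | 0) + ((0 | 0)\{b} + b.(0 + 0))) | 0\{a} → =b=> s11, =b=> s12
  s5 = b.0 | (a.(0 + 0) + (b.0)\{a} + (a.a.0 + (0 | 0)\{a})) → =a=> s10, =a=> s7, =b=> s12, =b=> s13
  s6 = (0 + 0) | (0 + 0) → ·
  s7 = b.0 | (0 + 0) → =b=> s14
  s8 = (b.b.0 + (0 + 0 + 0 | 0) + ((0 | 0)\{b} + b.(0 + 0))) | 0 → =b=> s15, =b=> s16
  s9 = (0 + 0) | a.0 → =a=> s15
  s10 = b.0 | a.0 → =a=> s16, =b=> s17
  s11 = (0 + 0) | 0\{a} → ·
  s12 = b.0 | 0\{a} → =b=> s18
  s13 = 0 | (a.(0 + 0) + (b.0)\{a} + (a.a.0 + (0 | 0)\{a})) → =a=> s14, =a=> s17, =b=> s18
  s14 = 0 | (0 + 0) → ·
  s15 = (0 + 0) | 0 → ·
  s16 = b.0 | 0 → =b=> s19
  s17 = 0 | a.0 → =a=> s19
  s18 = 0 | 0\{a} → ·
  s19 = 0 | 0 → ·
Q's transition system — 16 states:
  t0 = (b.b.0 + (0 + 0 + 0 | 0) + ((0 | 0)\{b} + b.(0 + 0))) | (a.(0 + 0) + (a.0)\{a} + (a.a.0 + (0 | 0)\{a})) → =a=> t1, =a=> t2, =b=> t3, =b=> t4
  t1 = (b.b.0 + (0 + 0 + 0 | 0) + ((0 | 0)\{b} + b.(0 + 0))) | (0 + 0) → =b=> t5, =b=> t6
  t2 = (b.b.0 + (0 + 0 + 0 | 0) + ((0 | 0)\{b} + b.(0 + 0))) | a.0 → =a=> t7, =b=> t8, =b=> t9
  t3 = (0 + 0) | (a.(0 + 0) + (a.0)\{a} + (a.a.0 + (0 | 0)\{a})) → =a=> t5, =a=> t8
  t4 = b.0 | (a.(0 + 0) + (a.0)\{a} + (a.a.0 + (0 | 0)\{a})) → =a=> t6, =a=> t9, =b=> t10
  t5 = (0 + 0) | (0 + 0) → ·
  t6 = b.0 | (0 + 0) → =b=> t11
  t7 = (b.b.0 + (0 + 0 + 0 | 0) + ((0 | 0)\{b} + b.(0 + 0))) | 0 → =b=> t12, =b=> t13
  t8 = (0 + 0) | a.0 → =a=> t12
  t9 = b.0 | a.0 → =a=> t13, =b=> t14
  t10 = 0 | (a.(0 + 0) + (a.0)\{a} + (a.a.0 + (0 | 0)\{a})) → =a=> t11, =a=> t14
  t11 = 0 | (0 + 0) → ·
  t12 = (0 + 0) | 0 → ·
  t13 = b.0 | 0 → =b=> t15
  t14 = 0 | a.0 → =a=> t15
  t15 = 0 | 0 → ·
Run σ = ⟨bbb⟩ on P: start {s0}
  [1] b ⇒ {s3, s4, s5}
  [2] b ⇒ {s11, s12, s13}
  [3] b ⇒ {s18}
  — P admits the full trace.
Run σ = ⟨bbb⟩ on Q: start {t0}
  [1] b ⇒ {t3, t4}
  [2] b ⇒ {t10}
  [3] b ⇒ ∅  — Q cannot continue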